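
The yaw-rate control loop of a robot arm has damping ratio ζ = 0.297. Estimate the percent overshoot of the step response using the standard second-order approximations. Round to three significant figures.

%OS ≈ 37.6%

For an underdamped second-order system, %OS = 100·exp(−πζ/√(1−ζ²)).
πζ/√(1−ζ²) = π·0.297/√(1−0.0882) = 0.9771, so %OS = 100·e^(−0.9771) = 37.6%.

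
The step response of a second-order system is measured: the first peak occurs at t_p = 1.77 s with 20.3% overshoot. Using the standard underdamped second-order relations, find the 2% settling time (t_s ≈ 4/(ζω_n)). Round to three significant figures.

From the overshoot, ζ = −ln(OS)/√(π²+ln²(OS)) = 0.453.
t_p = π/ω_d ⇒ ω_d = 1.77 rad/s; then ω_n = ω_d/√(1−ζ²) = 1.99 rad/s.
t_s ≈ 4/(ζω_n) = 4/(0.453·1.99) = 4.44 s.

t_s ≈ 4.44 s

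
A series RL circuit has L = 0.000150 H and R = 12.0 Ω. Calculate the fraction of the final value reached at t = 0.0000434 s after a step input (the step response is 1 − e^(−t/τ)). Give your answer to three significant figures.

y/y_∞ ≈ 0.969

τ = L/R = 0.000150/12.0 = 0.0000125 s.
y(t)/y_∞ = 1 − e^(−t/τ) = 1 − e^(−0.0000434/0.0000125) = 1 − e^(−3.47) = 0.969.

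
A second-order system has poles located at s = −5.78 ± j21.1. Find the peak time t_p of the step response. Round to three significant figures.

t_p = π/ω_d with ω_d = 21.1 (the imaginary part), so t_p = 0.149 s.

t_p ≈ 0.149 s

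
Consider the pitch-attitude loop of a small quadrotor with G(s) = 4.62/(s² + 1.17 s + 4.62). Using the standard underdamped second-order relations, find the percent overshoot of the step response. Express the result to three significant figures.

ω_n = √4.62 = 2.15 rad/s; ζ = 1.17/(2·2.15) = 0.272.
%OS = 100 e^{−πζ/√(1−ζ²)} with ζ = 0.272 gives 41.1%.

%OS ≈ 41.1%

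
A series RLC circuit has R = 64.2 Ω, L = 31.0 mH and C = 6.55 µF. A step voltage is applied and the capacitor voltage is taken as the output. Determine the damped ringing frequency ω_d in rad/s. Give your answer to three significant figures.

For a series RLC circuit (capacitor voltage as output), ω_n = 1/√(LC) = 1/√(31.0 mH · 6.55 µF) = 2220 rad/s.
ζ = (R/2)·√(C/L) = (64.2/2)·√(6.55 µF/31.0 mH) = 0.467.
ω_d = 2220·√(1 − 0.467²) = 1960 rad/s.

ω_d ≈ 1960 rad/s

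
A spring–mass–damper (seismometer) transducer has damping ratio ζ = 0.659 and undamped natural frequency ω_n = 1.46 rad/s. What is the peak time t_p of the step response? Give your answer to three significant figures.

t_p ≈ 2.86 s

The damped frequency is ω_d = ω_n√(1−ζ²) = 1.46·√(1−0.434) = 1.10 rad/s.
Peak time t_p = π/ω_d = π/1.10 = 2.86 s.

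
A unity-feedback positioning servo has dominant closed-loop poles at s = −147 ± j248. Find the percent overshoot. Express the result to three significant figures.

%OS ≈ 15.5%

|pole| = ω_n = √(147² + 248²) = 288 rad/s; ζ = cos θ = σ/ω_n = 0.510.
Overshoot: exp(−π·0.510/√(1−0.510²)) = 0.155, i.e. 15.5%.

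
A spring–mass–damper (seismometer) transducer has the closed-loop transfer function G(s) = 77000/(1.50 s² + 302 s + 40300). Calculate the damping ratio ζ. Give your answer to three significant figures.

ζ ≈ 0.614

Dividing through by 1.50: denominator becomes s² + 201.3 s + 26870.
So ω_n = √26870 = 164 rad/s and ζ = 201.3/(2·164) = 0.614.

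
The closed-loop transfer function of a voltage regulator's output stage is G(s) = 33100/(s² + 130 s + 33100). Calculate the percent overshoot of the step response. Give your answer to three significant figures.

Matching coefficients with s² + 2ζω_n s + ω_n² gives ω_n² = 33100 ⇒ ω_n = 182 rad/s, and ζ = 130/(2ω_n) = 0.357.
%OS = 100 e^{−πζ/√(1−ζ²)} with ζ = 0.357 gives 30.1%.

%OS ≈ 30.1%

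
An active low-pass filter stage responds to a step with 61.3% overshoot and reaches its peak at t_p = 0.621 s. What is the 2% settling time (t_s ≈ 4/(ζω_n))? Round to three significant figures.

From the overshoot, ζ = −ln(OS)/√(π²+ln²(OS)) = 0.154.
From t_p = π/ω_d, ω_d = π/0.621 = 5.06 rad/s, so ω_n = ω_d/√(1−ζ²) = 5.12 rad/s.
t_s ≈ 4/(ζω_n) = 4/(0.154·5.12) = 5.08 s.

t_s ≈ 5.08 s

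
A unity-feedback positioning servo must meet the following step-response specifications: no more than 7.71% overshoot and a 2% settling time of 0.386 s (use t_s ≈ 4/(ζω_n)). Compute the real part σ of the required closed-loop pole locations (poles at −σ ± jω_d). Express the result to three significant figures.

σ ≈ 10.4

The settling-time spec alone fixes σ = ζω_n = 4/t_s = 4/0.386 = 10.4.
(Overshoot then fixes ζ = 0.632 and hence ω_d = σ·√(1−ζ²)/ζ = 12.7 rad/s.)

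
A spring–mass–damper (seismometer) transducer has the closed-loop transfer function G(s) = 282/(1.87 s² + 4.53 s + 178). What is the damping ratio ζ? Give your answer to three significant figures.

Dividing through by 1.87: denominator becomes s² + 2.422 s + 95.19.
So ω_n = √95.19 = 9.76 rad/s and ζ = 2.422/(2·9.76) = 0.124.

ζ ≈ 0.124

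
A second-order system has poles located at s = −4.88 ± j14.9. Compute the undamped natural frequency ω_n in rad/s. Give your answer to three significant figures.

The poles are at −σ ± jω_d with σ = 4.88 and ω_d = 14.9, so ω_n = √(σ²+ω_d²) = 15.7 rad/s and ζ = σ/ω_n = 0.311.

ω_n ≈ 15.7 rad/s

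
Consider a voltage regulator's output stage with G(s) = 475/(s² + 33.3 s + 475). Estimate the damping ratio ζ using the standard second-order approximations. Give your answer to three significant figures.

ζ ≈ 0.764

ω_n = √475 = 21.8 rad/s; ζ = 33.3/(2·21.8) = 0.764.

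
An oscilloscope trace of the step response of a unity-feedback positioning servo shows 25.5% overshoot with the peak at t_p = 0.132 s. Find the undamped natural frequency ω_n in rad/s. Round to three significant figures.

ω_n ≈ 26.0 rad/s

ζ from %OS: ζ = |ln 0.255|/√(π²+ln²0.255) = 0.399.
t_p = π/ω_d ⇒ ω_d = 23.8 rad/s; then ω_n = ω_d/√(1−ζ²) = 26.0 rad/s.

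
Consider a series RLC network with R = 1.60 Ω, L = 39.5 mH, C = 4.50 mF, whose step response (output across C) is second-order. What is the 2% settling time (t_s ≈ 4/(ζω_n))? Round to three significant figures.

For a series RLC circuit (capacitor voltage as output), ω_n = 1/√(LC) = 1/√(39.5 mH · 4.50 mF) = 75.0 rad/s.
ζ = (R/2)·√(C/L) = (1.60/2)·√(4.50 mF/39.5 mH) = 0.270.
t_s ≈ 4/(ζω_n) = 0.197 s.

t_s ≈ 0.197 s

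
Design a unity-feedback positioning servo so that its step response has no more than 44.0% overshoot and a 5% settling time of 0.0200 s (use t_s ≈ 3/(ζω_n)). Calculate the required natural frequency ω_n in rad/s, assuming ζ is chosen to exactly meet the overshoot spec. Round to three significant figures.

ω_n ≈ 593 rad/s

Inverting the overshoot relation: ζ = |ln 0.440|/√(π² + ln²0.440) = 0.253.
Then ω_n = 3/(ζ t_s) = 3/(0.253 × 0.0200) = 593 rad/s.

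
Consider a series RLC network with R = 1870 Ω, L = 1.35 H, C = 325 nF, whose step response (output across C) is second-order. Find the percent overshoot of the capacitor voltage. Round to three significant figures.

%OS ≈ 19.8%

For a series RLC circuit (capacitor voltage as output), ω_n = 1/√(LC) = 1/√(1.35 H · 325 nF) = 1510 rad/s.
ζ = (R/2)·√(C/L) = (1870/2)·√(325 nF/1.35 H) = 0.459.
%OS = 100 e^{−πζ/√(1−ζ²)} with ζ = 0.459 gives 19.8%.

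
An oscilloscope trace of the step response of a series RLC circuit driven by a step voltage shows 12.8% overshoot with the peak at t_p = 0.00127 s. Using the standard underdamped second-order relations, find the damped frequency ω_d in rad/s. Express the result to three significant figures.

t_p = π/ω_d, so ω_d = π/0.00127 = 2470 rad/s.

ω_d ≈ 2470 rad/s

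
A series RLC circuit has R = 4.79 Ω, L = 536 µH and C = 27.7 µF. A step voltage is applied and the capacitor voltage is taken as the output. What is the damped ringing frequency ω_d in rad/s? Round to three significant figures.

For a series RLC circuit (capacitor voltage as output), ω_n = 1/√(LC) = 1/√(536 µH · 27.7 µF) = 8210 rad/s.
ζ = (R/2)·√(C/L) = (4.79/2)·√(27.7 µF/536 µH) = 0.544.
ω_d = 8210·√(1 − 0.544²) = 6880 rad/s.

ω_d ≈ 6880 rad/s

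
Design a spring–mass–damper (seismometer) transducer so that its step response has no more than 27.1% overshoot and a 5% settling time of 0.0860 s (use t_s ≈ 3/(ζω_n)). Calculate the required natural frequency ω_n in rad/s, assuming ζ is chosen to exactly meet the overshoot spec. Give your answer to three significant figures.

Inverting the overshoot relation: ζ = |ln 0.271|/√(π² + ln²0.271) = 0.384.
Then ω_n = 3/(ζ t_s) = 3/(0.384 × 0.0860) = 90.9 rad/s.

ω_n ≈ 90.9 rad/s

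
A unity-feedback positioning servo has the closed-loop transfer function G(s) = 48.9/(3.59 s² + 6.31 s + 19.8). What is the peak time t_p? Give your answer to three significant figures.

Dividing through by 3.59: denominator becomes s² + 1.758 s + 5.515.
So ω_n = √5.515 = 2.35 rad/s and ζ = 1.758/(2·2.35) = 0.374.
ω_d = 2.35·√(1 − 0.374²) = 2.18 rad/s. t_p = π/ω_d = 1.44 s.

t_p ≈ 1.44 s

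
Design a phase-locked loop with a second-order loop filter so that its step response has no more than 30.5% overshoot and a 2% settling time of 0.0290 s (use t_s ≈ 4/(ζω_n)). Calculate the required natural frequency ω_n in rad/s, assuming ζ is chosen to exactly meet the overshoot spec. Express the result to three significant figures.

ζ = −ln(OS)/√(π² + (ln OS)²). With OS = 0.305, ln OS = −1.187 and ζ = 1.187/3.359 = 0.354.
Then ω_n = 4/(ζ t_s) = 4/(0.354 × 0.0290) = 390 rad/s.

ω_n ≈ 390 rad/s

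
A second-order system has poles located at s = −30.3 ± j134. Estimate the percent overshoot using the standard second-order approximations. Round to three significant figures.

%OS ≈ 49.1%

|pole| = ω_n = √(30.3² + 134²) = 137 rad/s; ζ = cos θ = σ/ω_n = 0.221.
Overshoot: exp(−π·0.221/√(1−0.221²)) = 0.491, i.e. 49.1%.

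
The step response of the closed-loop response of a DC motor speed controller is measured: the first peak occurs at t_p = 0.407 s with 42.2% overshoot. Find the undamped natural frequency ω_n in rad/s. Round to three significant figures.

ω_n ≈ 8.00 rad/s

The overshoot fixes ζ = −ln(OS)/√(π²+ln²(OS)) = 0.265.
t_p = π/ω_d ⇒ ω_d = 7.72 rad/s; then ω_n = ω_d/√(1−ζ²) = 8.00 rad/s.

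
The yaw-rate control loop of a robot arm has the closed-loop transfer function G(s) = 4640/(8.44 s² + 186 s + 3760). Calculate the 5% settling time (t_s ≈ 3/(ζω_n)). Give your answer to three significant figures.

Dividing through by 8.44: denominator becomes s² + 22.04 s + 445.5.
So ω_n = √445.5 = 21.1 rad/s and ζ = 22.04/(2·21.1) = 0.522.
t_s ≈ 3/(ζω_n) = 0.272 s.

t_s ≈ 0.272 s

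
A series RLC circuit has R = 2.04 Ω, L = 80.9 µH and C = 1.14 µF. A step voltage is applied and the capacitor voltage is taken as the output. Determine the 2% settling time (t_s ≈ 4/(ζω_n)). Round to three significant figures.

t_s ≈ 0.000317 s

For a series RLC circuit (capacitor voltage as output), ω_n = 1/√(LC) = 1/√(80.9 µH · 1.14 µF) = 104000 rad/s.
ζ = (R/2)·√(C/L) = (2.04/2)·√(1.14 µF/80.9 µH) = 0.121.
t_s ≈ 4/(ζω_n) = 0.000317 s.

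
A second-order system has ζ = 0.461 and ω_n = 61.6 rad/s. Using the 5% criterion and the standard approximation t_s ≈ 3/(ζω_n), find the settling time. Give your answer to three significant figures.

t_s ≈ 3/(ζω_n) = 3/(0.461 × 61.6) = 0.106 s.

t_s ≈ 0.106 s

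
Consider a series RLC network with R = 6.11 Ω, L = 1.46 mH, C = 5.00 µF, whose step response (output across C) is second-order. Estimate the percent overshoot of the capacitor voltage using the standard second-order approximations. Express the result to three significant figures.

%OS ≈ 56.5%

For a series RLC circuit (capacitor voltage as output), ω_n = 1/√(LC) = 1/√(1.46 mH · 5.00 µF) = 11700 rad/s.
ζ = (R/2)·√(C/L) = (6.11/2)·√(5.00 µF/1.46 mH) = 0.179.
Overshoot: exp(−π·0.179/√(1−0.179²)) = 0.565, i.e. 56.5%.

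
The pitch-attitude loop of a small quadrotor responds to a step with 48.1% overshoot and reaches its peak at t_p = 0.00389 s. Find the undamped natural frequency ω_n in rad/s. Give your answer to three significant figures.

ζ from %OS: ζ = |ln 0.481|/√(π²+ln²0.481) = 0.227.
t_p = π/ω_d ⇒ ω_d = 808 rad/s; then ω_n = ω_d/√(1−ζ²) = 829 rad/s.

ω_n ≈ 829 rad/s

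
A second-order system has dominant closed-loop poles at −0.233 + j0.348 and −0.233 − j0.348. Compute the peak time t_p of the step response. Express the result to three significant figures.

t_p = π/ω_d with ω_d = 0.348 (the imaginary part), so t_p = 9.03 s.

t_p ≈ 9.03 s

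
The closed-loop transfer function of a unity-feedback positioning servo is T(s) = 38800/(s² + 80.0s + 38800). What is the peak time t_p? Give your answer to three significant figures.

t_p ≈ 0.0163 s

Matching coefficients with s² + 2ζω_n s + ω_n² gives ω_n² = 38800 ⇒ ω_n = 197 rad/s, and ζ = 80.0/(2ω_n) = 0.203.
The damped frequency ω_d = ω_n√(1−ζ²) = 193 rad/s. Then t_p = π/ω_d = 0.0163 s.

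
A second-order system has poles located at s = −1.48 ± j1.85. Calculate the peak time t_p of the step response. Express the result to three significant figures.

t_p ≈ 1.70 s

t_p = π/ω_d with ω_d = 1.85 (the imaginary part), so t_p = 1.70 s.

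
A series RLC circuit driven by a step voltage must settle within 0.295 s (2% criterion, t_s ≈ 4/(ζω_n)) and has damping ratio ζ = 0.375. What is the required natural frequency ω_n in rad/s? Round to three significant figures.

ω_n ≈ 36.2 rad/s

Rearranging t_s ≈ 4/(ζω_n) gives ω_n = 4/(ζ·t_s) = 4/(0.375 × 0.295) = 36.2 rad/s.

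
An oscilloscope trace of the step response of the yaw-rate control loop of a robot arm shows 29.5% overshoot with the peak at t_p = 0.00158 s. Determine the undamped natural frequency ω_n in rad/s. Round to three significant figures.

ζ from %OS: ζ = |ln 0.295|/√(π²+ln²0.295) = 0.362.
t_p = π/ω_d ⇒ ω_d = 1990 rad/s; then ω_n = ω_d/√(1−ζ²) = 2130 rad/s.

ω_n ≈ 2130 rad/s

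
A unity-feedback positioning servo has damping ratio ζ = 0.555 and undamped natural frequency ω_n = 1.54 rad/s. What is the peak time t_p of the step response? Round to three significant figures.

t_p ≈ 2.45 s

The damped frequency is ω_d = ω_n√(1−ζ²) = 1.54·√(1−0.308) = 1.28 rad/s.
Peak time t_p = π/ω_d = π/1.28 = 2.45 s.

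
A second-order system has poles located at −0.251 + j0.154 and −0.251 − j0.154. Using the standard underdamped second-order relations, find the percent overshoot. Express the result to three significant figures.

%OS ≈ 0.597%

|pole| = ω_n = √(0.251² + 0.154²) = 0.294 rad/s; ζ = cos θ = σ/ω_n = 0.852.
Overshoot: exp(−π·0.852/√(1−0.852²)) = 0.00597, i.e. 0.597%.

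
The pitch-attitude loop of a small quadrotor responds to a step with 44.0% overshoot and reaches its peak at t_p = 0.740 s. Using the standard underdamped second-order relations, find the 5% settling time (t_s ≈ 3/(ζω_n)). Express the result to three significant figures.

t_s ≈ 2.70 s

ζ from %OS: ζ = |ln 0.440|/√(π²+ln²0.440) = 0.253.
From t_p = π/ω_d, ω_d = π/0.740 = 4.25 rad/s, so ω_n = ω_d/√(1−ζ²) = 4.39 rad/s.
t_s ≈ 3/(ζω_n) = 3/(0.253·4.39) = 2.70 s.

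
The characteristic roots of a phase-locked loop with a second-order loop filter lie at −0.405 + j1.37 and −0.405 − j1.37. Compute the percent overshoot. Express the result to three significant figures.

With σ = 0.405, ω_d = 1.37: ω_n = √(σ²+ω_d²) = 1.43 rad/s, ζ = σ/ω_n = 0.283.
%OS = 100 e^{−πζ/√(1−ζ²)} with ζ = 0.283 gives 39.5%.

%OS ≈ 39.5%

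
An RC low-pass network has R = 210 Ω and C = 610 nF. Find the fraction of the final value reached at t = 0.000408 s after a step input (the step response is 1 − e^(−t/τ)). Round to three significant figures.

y/y_∞ ≈ 0.959

τ = RC = 210 × 610 nF = 0.000128 s.
y(t)/y_∞ = 1 − e^(−t/τ) = 1 − e^(−0.000408/0.000128) = 1 − e^(−3.19) = 0.959.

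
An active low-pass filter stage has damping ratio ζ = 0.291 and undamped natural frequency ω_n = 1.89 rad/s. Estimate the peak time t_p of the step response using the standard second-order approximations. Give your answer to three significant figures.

The damped frequency is ω_d = ω_n√(1−ζ²) = 1.89·√(1−0.0847) = 1.81 rad/s.
Peak time t_p = π/ω_d = π/1.81 = 1.74 s.

t_p ≈ 1.74 s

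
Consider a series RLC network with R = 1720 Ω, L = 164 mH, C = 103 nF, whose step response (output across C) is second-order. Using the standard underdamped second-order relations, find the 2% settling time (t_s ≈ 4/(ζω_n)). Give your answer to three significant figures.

t_s ≈ 0.000763 s

For a series RLC circuit (capacitor voltage as output), ω_n = 1/√(LC) = 1/√(164 mH · 103 nF) = 7690 rad/s.
ζ = (R/2)·√(C/L) = (1720/2)·√(103 nF/164 mH) = 0.682.
t_s ≈ 4/(ζω_n) = 0.000763 s.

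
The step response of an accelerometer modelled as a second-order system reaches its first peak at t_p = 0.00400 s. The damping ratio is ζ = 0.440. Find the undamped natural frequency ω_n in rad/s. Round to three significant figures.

ω_n ≈ 875 rad/s

Peak time t_p = π/ω_d, so ω_d = π/t_p = π/0.00400 = 785 rad/s.
ω_n = ω_d/√(1−ζ²) = 785/√0.806 = 875 rad/s.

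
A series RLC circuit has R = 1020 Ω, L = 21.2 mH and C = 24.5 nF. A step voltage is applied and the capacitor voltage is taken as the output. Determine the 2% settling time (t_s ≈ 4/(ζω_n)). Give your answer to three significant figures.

t_s ≈ 0.000166 s

For a series RLC circuit (capacitor voltage as output), ω_n = 1/√(LC) = 1/√(21.2 mH · 24.5 nF) = 43900 rad/s.
ζ = (R/2)·√(C/L) = (1020/2)·√(24.5 nF/21.2 mH) = 0.548.
t_s ≈ 4/(ζω_n) = 0.000166 s.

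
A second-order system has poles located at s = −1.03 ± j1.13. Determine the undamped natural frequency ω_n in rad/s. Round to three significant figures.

The poles are at −σ ± jω_d with σ = 1.03 and ω_d = 1.13, so ω_n = √(σ²+ω_d²) = 1.53 rad/s and ζ = σ/ω_n = 0.674.

ω_n ≈ 1.53 rad/s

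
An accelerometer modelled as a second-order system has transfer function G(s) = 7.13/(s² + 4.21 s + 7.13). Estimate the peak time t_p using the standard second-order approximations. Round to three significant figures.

Comparing the denominator to s² + 2ζω_n s + ω_n²: ω_n = √7.13 = 2.67 rad/s, and 2ζω_n = 4.21 so ζ = 4.21/(2·2.67) = 0.788.
ω_d = 2.67·√(1 − 0.788²) = 1.64 rad/s. Then t_p = π/ω_d = 1.91 s.

t_p ≈ 1.91 s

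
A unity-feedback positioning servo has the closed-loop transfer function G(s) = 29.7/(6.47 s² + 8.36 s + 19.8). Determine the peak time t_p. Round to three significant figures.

Dividing through by 6.47: denominator becomes s² + 1.292 s + 3.060.
So ω_n = √3.060 = 1.75 rad/s and ζ = 1.292/(2·1.75) = 0.369.
ω_d = ω_n√(1−ζ²) = 1.63 rad/s. t_p = π/ω_d = 1.93 s.

t_p ≈ 1.93 s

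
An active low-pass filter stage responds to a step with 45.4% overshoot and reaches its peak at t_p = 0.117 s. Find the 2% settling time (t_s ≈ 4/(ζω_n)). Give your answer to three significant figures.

t_s ≈ 0.593 s

From the overshoot, ζ = −ln(OS)/√(π²+ln²(OS)) = 0.244.
t_p = π/ω_d ⇒ ω_d = 26.9 rad/s; then ω_n = ω_d/√(1−ζ²) = 27.7 rad/s.
t_s ≈ 4/(ζω_n) = 4/(0.244·27.7) = 0.593 s.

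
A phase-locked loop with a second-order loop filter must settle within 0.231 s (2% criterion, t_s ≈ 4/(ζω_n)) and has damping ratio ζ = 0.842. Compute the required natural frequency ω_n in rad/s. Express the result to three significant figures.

Rearranging t_s ≈ 4/(ζω_n) gives ω_n = 4/(ζ·t_s) = 4/(0.842 × 0.231) = 20.6 rad/s.

ω_n ≈ 20.6 rad/s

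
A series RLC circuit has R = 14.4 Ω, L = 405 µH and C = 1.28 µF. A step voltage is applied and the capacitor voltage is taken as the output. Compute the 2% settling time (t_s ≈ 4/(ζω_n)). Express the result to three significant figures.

t_s ≈ 0.000225 s

For a series RLC circuit (capacitor voltage as output), ω_n = 1/√(LC) = 1/√(405 µH · 1.28 µF) = 43900 rad/s.
ζ = (R/2)·√(C/L) = (14.4/2)·√(1.28 µF/405 µH) = 0.405.
t_s ≈ 4/(ζω_n) = 0.000225 s.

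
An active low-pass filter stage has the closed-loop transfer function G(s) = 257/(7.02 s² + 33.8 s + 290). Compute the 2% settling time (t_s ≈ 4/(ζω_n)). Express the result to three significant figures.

Dividing through by 7.02: denominator becomes s² + 4.815 s + 41.31.
So ω_n = √41.31 = 6.43 rad/s and ζ = 4.815/(2·6.43) = 0.375.
t_s ≈ 4/(ζω_n) = 1.66 s.

t_s ≈ 1.66 s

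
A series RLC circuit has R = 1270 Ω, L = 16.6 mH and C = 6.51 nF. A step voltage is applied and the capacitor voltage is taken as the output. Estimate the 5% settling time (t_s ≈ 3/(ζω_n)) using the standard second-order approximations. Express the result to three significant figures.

t_s ≈ 0.0000784 s

For a series RLC circuit (capacitor voltage as output), ω_n = 1/√(LC) = 1/√(16.6 mH · 6.51 nF) = 96200 rad/s.
ζ = (R/2)·√(C/L) = (1270/2)·√(6.51 nF/16.6 mH) = 0.398.
t_s ≈ 3/(ζω_n) = 0.0000784 s.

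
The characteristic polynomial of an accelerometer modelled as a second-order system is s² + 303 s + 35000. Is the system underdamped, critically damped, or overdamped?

underdamped

a² − 4b = 303² − 4·35000 < 0 (complex roots); the system is underdamped.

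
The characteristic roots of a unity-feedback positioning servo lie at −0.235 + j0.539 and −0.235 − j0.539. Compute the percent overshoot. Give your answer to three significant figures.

With σ = 0.235, ω_d = 0.539: ω_n = √(σ²+ω_d²) = 0.588 rad/s, ζ = σ/ω_n = 0.400.
%OS = 100 e^{−πζ/√(1−ζ²)} with ζ = 0.400 gives 25.4%.

%OS ≈ 25.4%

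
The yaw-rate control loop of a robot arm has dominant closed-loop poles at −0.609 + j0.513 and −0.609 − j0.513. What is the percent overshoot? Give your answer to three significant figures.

|pole| = ω_n = √(0.609² + 0.513²) = 0.796 rad/s; ζ = cos θ = σ/ω_n = 0.765.
%OS = 100·exp(−πζ/√(1−ζ²)) = 2.40%.

%OS ≈ 2.40%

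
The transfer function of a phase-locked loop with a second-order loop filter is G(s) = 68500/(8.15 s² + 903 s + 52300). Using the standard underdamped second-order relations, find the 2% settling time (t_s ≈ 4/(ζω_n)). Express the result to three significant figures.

Dividing through by 8.15: denominator becomes s² + 110.8 s + 6417.
So ω_n = √6417 = 80.1 rad/s and ζ = 110.8/(2·80.1) = 0.692.
t_s ≈ 4/(ζω_n) = 0.0722 s.

t_s ≈ 0.0722 s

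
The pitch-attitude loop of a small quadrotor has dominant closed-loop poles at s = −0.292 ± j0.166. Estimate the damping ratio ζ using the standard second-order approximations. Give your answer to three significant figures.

ζ ≈ 0.869

|pole| = ω_n = √(0.292² + 0.166²) = 0.336 rad/s; ζ = cos θ = σ/ω_n = 0.869.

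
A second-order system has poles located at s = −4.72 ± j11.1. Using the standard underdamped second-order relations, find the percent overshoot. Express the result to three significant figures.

%OS ≈ 26.3%

|pole| = ω_n = √(4.72² + 11.1²) = 12.1 rad/s; ζ = cos θ = σ/ω_n = 0.391.
Overshoot: exp(−π·0.391/√(1−0.391²)) = 0.263, i.e. 26.3%.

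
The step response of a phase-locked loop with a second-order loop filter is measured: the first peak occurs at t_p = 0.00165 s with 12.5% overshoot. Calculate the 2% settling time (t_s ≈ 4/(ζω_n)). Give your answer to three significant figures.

From the overshoot, ζ = −ln(OS)/√(π²+ln²(OS)) = 0.552.
t_p = π/ω_d ⇒ ω_d = 1900 rad/s; then ω_n = ω_d/√(1−ζ²) = 2280 rad/s.
t_s ≈ 4/(ζω_n) = 4/(0.552·2280) = 0.00317 s.

t_s ≈ 0.00317 s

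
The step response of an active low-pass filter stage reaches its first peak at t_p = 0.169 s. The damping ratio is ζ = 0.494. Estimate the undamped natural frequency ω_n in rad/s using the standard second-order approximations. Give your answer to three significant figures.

ω_n ≈ 21.4 rad/s

Peak time t_p = π/ω_d, so ω_d = π/t_p = π/0.169 = 18.6 rad/s.
ω_n = ω_d/√(1−ζ²) = 18.6/√0.756 = 21.4 rad/s.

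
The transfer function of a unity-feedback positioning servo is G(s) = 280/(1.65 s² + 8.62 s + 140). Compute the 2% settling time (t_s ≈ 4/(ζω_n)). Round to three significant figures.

t_s ≈ 1.53 s

Dividing through by 1.65: denominator becomes s² + 5.224 s + 84.85.
So ω_n = √84.85 = 9.21 rad/s and ζ = 5.224/(2·9.21) = 0.284.
t_s ≈ 4/(ζω_n) = 1.53 s.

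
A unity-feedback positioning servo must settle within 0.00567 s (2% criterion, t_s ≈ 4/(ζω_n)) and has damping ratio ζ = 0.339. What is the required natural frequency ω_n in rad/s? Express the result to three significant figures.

Rearranging t_s ≈ 4/(ζω_n) gives ω_n = 4/(ζ·t_s) = 4/(0.339 × 0.00567) = 2080 rad/s.

ω_n ≈ 2080 rad/s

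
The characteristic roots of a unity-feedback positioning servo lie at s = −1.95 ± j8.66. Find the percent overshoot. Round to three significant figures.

%OS ≈ 49.3%

The poles are at −σ ± jω_d with σ = 1.95 and ω_d = 8.66, so ω_n = √(σ²+ω_d²) = 8.88 rad/s and ζ = σ/ω_n = 0.220.
%OS = 100·exp(−πζ/√(1−ζ²)) = 49.3%.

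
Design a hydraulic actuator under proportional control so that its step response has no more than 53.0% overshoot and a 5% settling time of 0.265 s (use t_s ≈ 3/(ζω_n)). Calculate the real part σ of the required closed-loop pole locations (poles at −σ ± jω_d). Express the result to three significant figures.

σ ≈ 11.3

The settling-time spec alone fixes σ = ζω_n = 3/t_s = 3/0.265 = 11.3.
(Overshoot then fixes ζ = 0.198 and hence ω_d = σ·√(1−ζ²)/ζ = 56.0 rad/s.)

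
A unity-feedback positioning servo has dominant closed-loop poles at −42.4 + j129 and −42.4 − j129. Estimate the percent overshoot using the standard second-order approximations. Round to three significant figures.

%OS ≈ 35.6%

With σ = 42.4, ω_d = 129: ω_n = √(σ²+ω_d²) = 136 rad/s, ζ = σ/ω_n = 0.312.
%OS = 100 e^{−πζ/√(1−ζ²)} with ζ = 0.312 gives 35.6%.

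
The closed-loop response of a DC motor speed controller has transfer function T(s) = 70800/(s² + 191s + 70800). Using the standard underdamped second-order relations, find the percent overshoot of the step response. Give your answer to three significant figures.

Comparing the denominator to s² + 2ζω_n s + ω_n²: ω_n = √70800 = 266 rad/s, and 2ζω_n = 191 so ζ = 191/(2·266) = 0.359.
%OS = 100 e^{−πζ/√(1−ζ²)} with ζ = 0.359 gives 29.9%.

%OS ≈ 29.9%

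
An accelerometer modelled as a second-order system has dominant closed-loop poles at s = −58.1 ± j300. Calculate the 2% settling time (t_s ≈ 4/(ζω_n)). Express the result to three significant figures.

t_s ≈ 0.0688 s

For poles at −σ ± jω_d, ζω_n = σ = 58.1, so t_s ≈ 4/σ = 0.0688 s.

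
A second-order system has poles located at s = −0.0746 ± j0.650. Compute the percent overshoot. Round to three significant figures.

%OS ≈ 69.7%

|pole| = ω_n = √(0.0746² + 0.650²) = 0.654 rad/s; ζ = cos θ = σ/ω_n = 0.114.
Overshoot: exp(−π·0.114/√(1−0.114²)) = 0.697, i.e. 69.7%.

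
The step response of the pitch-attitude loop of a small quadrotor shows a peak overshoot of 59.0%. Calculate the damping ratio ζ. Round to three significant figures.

ζ ≈ 0.166

Inverting the overshoot relation: ζ = |ln 0.590|/√(π² + ln²0.590) = 0.166.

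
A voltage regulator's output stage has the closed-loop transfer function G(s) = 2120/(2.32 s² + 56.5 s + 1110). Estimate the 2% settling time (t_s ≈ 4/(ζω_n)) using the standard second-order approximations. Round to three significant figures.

t_s ≈ 0.328 s

Dividing through by 2.32: denominator becomes s² + 24.35 s + 478.4.
So ω_n = √478.4 = 21.9 rad/s and ζ = 24.35/(2·21.9) = 0.557.
t_s ≈ 4/(ζω_n) = 0.328 s.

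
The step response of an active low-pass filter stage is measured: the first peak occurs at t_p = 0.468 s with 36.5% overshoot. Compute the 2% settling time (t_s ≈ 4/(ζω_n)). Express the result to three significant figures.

From the overshoot, ζ = −ln(OS)/√(π²+ln²(OS)) = 0.305.
t_p = π/ω_d ⇒ ω_d = 6.71 rad/s; then ω_n = ω_d/√(1−ζ²) = 7.05 rad/s.
t_s ≈ 4/(ζω_n) = 4/(0.305·7.05) = 1.86 s.

t_s ≈ 1.86 s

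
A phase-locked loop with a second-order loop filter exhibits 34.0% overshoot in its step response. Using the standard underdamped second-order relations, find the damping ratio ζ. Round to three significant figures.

ζ ≈ 0.325

Inverting the overshoot relation: ζ = |ln 0.340|/√(π² + ln²0.340) = 0.325.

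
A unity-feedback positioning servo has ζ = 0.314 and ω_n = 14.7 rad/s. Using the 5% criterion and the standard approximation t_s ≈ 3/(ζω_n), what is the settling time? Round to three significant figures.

t_s ≈ 3/(ζω_n) = 3/(0.314 × 14.7) = 0.650 s.

t_s ≈ 0.650 s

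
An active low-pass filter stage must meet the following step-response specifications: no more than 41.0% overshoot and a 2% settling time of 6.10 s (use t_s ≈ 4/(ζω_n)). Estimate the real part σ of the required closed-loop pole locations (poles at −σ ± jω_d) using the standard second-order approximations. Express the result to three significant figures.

σ ≈ 0.656

The settling-time spec alone fixes σ = ζω_n = 4/t_s = 4/6.10 = 0.656.
(Overshoot then fixes ζ = 0.273 and hence ω_d = σ·√(1−ζ²)/ζ = 2.31 rad/s.)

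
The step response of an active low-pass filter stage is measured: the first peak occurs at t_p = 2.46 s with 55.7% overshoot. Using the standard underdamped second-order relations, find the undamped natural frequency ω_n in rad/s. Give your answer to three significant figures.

ω_n ≈ 1.30 rad/s

ζ from %OS: ζ = |ln 0.557|/√(π²+ln²0.557) = 0.183.
From t_p = π/ω_d, ω_d = π/2.46 = 1.28 rad/s, so ω_n = ω_d/√(1−ζ²) = 1.30 rad/s.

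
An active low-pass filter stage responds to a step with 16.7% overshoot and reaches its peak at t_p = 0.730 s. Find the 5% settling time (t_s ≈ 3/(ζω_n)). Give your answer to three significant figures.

From the overshoot, ζ = −ln(OS)/√(π²+ln²(OS)) = 0.495.
From t_p = π/ω_d, ω_d = π/0.730 = 4.30 rad/s, so ω_n = ω_d/√(1−ζ²) = 4.95 rad/s.
t_s ≈ 3/(ζω_n) = 3/(0.495·4.95) = 1.22 s.

t_s ≈ 1.22 s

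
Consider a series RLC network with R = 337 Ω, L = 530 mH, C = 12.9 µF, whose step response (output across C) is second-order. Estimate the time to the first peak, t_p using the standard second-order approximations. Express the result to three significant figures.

t_p ≈ 0.0148 s

For a series RLC circuit (capacitor voltage as output), ω_n = 1/√(LC) = 1/√(530 mH · 12.9 µF) = 382 rad/s.
ζ = (R/2)·√(C/L) = (337/2)·√(12.9 µF/530 mH) = 0.831.
ω_d = ω_n√(1−ζ²) = 213 rad/s. t_p = π/ω_d = 0.0148 s.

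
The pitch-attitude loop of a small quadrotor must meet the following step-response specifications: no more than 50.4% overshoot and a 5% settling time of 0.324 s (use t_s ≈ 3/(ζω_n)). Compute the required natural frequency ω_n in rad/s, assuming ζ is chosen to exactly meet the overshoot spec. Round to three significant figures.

ω_n ≈ 43.5 rad/s

Inverting the overshoot relation: ζ = |ln 0.504|/√(π² + ln²0.504) = 0.213.
From t_s ≈ 3/(ζω_n): ω_n = 3/(ζ·t_s) = 3/(0.213·0.324) = 43.5 rad/s.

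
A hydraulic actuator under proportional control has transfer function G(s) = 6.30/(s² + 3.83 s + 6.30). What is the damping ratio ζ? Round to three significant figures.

ζ ≈ 0.763

Matching coefficients with s² + 2ζω_n s + ω_n² gives ω_n² = 6.30 ⇒ ω_n = 2.51 rad/s, and ζ = 3.83/(2ω_n) = 0.763.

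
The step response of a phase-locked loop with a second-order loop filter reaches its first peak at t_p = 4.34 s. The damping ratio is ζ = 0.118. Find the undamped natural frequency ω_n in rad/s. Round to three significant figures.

Peak time t_p = π/ω_d, so ω_d = π/t_p = π/4.34 = 0.724 rad/s.
ω_n = ω_d/√(1−ζ²) = 0.724/√0.986 = 0.729 rad/s.

ω_n ≈ 0.729 rad/s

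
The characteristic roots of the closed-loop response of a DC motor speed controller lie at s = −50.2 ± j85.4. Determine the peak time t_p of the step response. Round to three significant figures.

t_p ≈ 0.0368 s

t_p = π/ω_d with ω_d = 85.4 (the imaginary part), so t_p = 0.0368 s.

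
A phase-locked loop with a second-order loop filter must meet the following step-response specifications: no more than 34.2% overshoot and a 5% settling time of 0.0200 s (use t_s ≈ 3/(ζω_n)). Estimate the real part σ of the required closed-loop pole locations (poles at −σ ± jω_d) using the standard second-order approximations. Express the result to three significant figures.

The settling-time spec alone fixes σ = ζω_n = 3/t_s = 3/0.0200 = 150.
(Overshoot then fixes ζ = 0.323 and hence ω_d = σ·√(1−ζ²)/ζ = 439 rad/s.)

σ ≈ 150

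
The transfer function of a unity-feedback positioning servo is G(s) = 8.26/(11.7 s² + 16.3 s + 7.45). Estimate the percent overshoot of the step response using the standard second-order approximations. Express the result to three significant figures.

Dividing through by 11.7: denominator becomes s² + 1.393 s + 0.6368.
So ω_n = √0.6368 = 0.798 rad/s and ζ = 1.393/(2·0.798) = 0.873.
%OS = 100·exp(−πζ/√(1−ζ²)) = 0.362%.

%OS ≈ 0.362%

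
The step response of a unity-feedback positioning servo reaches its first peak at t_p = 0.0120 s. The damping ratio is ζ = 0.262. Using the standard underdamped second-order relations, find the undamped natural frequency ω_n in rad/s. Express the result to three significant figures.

ω_n ≈ 271 rad/s

Peak time t_p = π/ω_d, so ω_d = π/t_p = π/0.0120 = 262 rad/s.
ω_n = ω_d/√(1−ζ²) = 262/√0.931 = 271 rad/s.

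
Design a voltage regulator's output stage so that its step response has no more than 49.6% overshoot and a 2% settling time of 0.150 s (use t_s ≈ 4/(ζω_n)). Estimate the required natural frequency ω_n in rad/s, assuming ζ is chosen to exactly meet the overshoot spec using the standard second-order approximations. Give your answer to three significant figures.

ω_n ≈ 122 rad/s

Inverting the overshoot relation: ζ = |ln 0.496|/√(π² + ln²0.496) = 0.218.
Then ω_n = 4/(ζ t_s) = 4/(0.218 × 0.150) = 122 rad/s.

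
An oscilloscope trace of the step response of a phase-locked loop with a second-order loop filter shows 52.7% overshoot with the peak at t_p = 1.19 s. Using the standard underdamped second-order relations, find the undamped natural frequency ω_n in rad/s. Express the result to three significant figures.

ω_n ≈ 2.69 rad/s

ζ from %OS: ζ = |ln 0.527|/√(π²+ln²0.527) = 0.200.
t_p = π/ω_d ⇒ ω_d = 2.64 rad/s; then ω_n = ω_d/√(1−ζ²) = 2.69 rad/s.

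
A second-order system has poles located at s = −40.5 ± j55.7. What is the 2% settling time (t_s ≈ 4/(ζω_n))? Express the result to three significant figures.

t_s ≈ 0.0988 s

For poles at −σ ± jω_d, ζω_n = σ = 40.5, so t_s ≈ 4/σ = 0.0988 s.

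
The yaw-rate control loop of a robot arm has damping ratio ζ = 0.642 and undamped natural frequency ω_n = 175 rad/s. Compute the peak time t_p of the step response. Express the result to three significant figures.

The damped frequency is ω_d = ω_n√(1−ζ²) = 175·√(1−0.412) = 134 rad/s.
Peak time t_p = π/ω_d = π/134 = 0.0234 s.

t_p ≈ 0.0234 s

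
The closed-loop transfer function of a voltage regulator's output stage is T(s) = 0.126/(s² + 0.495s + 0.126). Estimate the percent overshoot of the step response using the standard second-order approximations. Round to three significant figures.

Matching coefficients with s² + 2ζω_n s + ω_n² gives ω_n² = 0.126 ⇒ ω_n = 0.355 rad/s, and ζ = 0.495/(2ω_n) = 0.697.
%OS = 100·exp(−πζ/√(1−ζ²)) = 4.71%.

%OS ≈ 4.71%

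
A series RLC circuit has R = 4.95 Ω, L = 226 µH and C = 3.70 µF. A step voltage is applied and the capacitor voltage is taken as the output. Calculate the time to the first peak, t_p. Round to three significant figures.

For a series RLC circuit (capacitor voltage as output), ω_n = 1/√(LC) = 1/√(226 µH · 3.70 µF) = 34600 rad/s.
ζ = (R/2)·√(C/L) = (4.95/2)·√(3.70 µF/226 µH) = 0.317.
ω_d = ω_n√(1−ζ²) = 32800 rad/s. t_p = π/ω_d = 0.0000958 s.

t_p ≈ 0.0000958 s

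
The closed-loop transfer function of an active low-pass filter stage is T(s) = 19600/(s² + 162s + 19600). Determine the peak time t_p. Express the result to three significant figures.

t_p ≈ 0.0275 s

Matching coefficients with s² + 2ζω_n s + ω_n² gives ω_n² = 19600 ⇒ ω_n = 140 rad/s, and ζ = 162/(2ω_n) = 0.579.
The damped frequency ω_d = ω_n√(1−ζ²) = 114 rad/s. Then t_p = π/ω_d = 0.0275 s.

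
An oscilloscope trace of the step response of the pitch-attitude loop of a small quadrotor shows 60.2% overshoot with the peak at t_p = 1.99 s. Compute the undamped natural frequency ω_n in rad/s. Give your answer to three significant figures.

From the overshoot, ζ = −ln(OS)/√(π²+ln²(OS)) = 0.159.
From t_p = π/ω_d, ω_d = π/1.99 = 1.58 rad/s, so ω_n = ω_d/√(1−ζ²) = 1.60 rad/s.

ω_n ≈ 1.60 rad/s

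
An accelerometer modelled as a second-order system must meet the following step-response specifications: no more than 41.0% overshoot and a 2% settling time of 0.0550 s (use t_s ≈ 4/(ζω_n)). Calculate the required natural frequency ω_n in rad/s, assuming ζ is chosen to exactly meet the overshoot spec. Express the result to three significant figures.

From %OS = 100·exp(−πζ/√(1−ζ²)), invert to get ζ = −ln(OS)/√(π² + ln²(OS)) with OS = 0.410.
−ln 0.410 = 0.8916, so ζ = 0.8916/√(π² + 0.7949) = 0.273.
From t_s ≈ 4/(ζω_n): ω_n = 4/(ζ·t_s) = 4/(0.273·0.0550) = 266 rad/s.

ω_n ≈ 266 rad/s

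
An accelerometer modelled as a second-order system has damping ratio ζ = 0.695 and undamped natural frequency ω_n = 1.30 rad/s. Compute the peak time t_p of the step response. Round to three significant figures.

The damped frequency is ω_d = ω_n√(1−ζ²) = 1.30·√(1−0.483) = 0.935 rad/s.
Peak time t_p = π/ω_d = π/0.935 = 3.36 s.

t_p ≈ 3.36 s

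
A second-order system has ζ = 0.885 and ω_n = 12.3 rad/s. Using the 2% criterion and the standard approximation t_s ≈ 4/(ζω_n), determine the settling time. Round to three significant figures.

t_s ≈ 0.367 s

t_s ≈ 4/(ζω_n) = 4/(0.885 × 12.3) = 0.367 s.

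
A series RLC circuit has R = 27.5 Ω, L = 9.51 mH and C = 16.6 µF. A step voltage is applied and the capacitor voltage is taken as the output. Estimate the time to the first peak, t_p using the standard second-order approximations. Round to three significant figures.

For a series RLC circuit (capacitor voltage as output), ω_n = 1/√(LC) = 1/√(9.51 mH · 16.6 µF) = 2520 rad/s.
ζ = (R/2)·√(C/L) = (27.5/2)·√(16.6 µF/9.51 mH) = 0.574.
ω_d = 2520·√(1 − 0.574²) = 2060 rad/s. t_p = π/ω_d = 0.00152 s.

t_p ≈ 0.00152 s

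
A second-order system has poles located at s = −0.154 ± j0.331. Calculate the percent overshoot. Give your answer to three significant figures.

%OS ≈ 23.2%

|pole| = ω_n = √(0.154² + 0.331²) = 0.365 rad/s; ζ = cos θ = σ/ω_n = 0.422.
%OS = 100 e^{−πζ/√(1−ζ²)} with ζ = 0.422 gives 23.2%.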